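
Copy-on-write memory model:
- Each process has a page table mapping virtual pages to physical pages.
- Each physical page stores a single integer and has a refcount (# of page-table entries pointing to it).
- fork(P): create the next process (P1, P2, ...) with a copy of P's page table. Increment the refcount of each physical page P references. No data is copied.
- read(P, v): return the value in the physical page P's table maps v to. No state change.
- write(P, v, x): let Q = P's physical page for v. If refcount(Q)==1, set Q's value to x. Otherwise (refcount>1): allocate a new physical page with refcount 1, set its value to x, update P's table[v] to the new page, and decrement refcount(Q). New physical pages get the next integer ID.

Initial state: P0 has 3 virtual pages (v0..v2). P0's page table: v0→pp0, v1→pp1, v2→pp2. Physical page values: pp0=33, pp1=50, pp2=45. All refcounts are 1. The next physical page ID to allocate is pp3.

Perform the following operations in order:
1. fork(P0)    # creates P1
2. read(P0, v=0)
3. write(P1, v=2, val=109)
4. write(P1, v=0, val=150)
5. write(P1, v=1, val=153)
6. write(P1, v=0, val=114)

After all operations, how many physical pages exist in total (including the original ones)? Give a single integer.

Answer: 6

Derivation:
Op 1: fork(P0) -> P1. 3 ppages; refcounts: pp0:2 pp1:2 pp2:2
Op 2: read(P0, v0) -> 33. No state change.
Op 3: write(P1, v2, 109). refcount(pp2)=2>1 -> COPY to pp3. 4 ppages; refcounts: pp0:2 pp1:2 pp2:1 pp3:1
Op 4: write(P1, v0, 150). refcount(pp0)=2>1 -> COPY to pp4. 5 ppages; refcounts: pp0:1 pp1:2 pp2:1 pp3:1 pp4:1
Op 5: write(P1, v1, 153). refcount(pp1)=2>1 -> COPY to pp5. 6 ppages; refcounts: pp0:1 pp1:1 pp2:1 pp3:1 pp4:1 pp5:1
Op 6: write(P1, v0, 114). refcount(pp4)=1 -> write in place. 6 ppages; refcounts: pp0:1 pp1:1 pp2:1 pp3:1 pp4:1 pp5:1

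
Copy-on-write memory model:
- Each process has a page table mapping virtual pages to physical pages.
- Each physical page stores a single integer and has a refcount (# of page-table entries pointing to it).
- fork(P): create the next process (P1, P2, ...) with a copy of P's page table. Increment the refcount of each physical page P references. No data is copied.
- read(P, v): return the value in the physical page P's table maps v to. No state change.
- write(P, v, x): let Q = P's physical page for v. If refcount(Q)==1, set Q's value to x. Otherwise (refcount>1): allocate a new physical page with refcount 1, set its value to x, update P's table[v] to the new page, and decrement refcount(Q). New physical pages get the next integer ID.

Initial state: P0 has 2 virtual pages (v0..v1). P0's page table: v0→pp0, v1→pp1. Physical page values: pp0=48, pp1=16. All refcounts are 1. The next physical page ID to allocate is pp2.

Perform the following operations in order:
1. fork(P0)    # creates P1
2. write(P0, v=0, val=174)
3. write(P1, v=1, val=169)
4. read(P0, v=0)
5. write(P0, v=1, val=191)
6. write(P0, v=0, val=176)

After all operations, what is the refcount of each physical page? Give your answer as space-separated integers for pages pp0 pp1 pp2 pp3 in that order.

Op 1: fork(P0) -> P1. 2 ppages; refcounts: pp0:2 pp1:2
Op 2: write(P0, v0, 174). refcount(pp0)=2>1 -> COPY to pp2. 3 ppages; refcounts: pp0:1 pp1:2 pp2:1
Op 3: write(P1, v1, 169). refcount(pp1)=2>1 -> COPY to pp3. 4 ppages; refcounts: pp0:1 pp1:1 pp2:1 pp3:1
Op 4: read(P0, v0) -> 174. No state change.
Op 5: write(P0, v1, 191). refcount(pp1)=1 -> write in place. 4 ppages; refcounts: pp0:1 pp1:1 pp2:1 pp3:1
Op 6: write(P0, v0, 176). refcount(pp2)=1 -> write in place. 4 ppages; refcounts: pp0:1 pp1:1 pp2:1 pp3:1

Answer: 1 1 1 1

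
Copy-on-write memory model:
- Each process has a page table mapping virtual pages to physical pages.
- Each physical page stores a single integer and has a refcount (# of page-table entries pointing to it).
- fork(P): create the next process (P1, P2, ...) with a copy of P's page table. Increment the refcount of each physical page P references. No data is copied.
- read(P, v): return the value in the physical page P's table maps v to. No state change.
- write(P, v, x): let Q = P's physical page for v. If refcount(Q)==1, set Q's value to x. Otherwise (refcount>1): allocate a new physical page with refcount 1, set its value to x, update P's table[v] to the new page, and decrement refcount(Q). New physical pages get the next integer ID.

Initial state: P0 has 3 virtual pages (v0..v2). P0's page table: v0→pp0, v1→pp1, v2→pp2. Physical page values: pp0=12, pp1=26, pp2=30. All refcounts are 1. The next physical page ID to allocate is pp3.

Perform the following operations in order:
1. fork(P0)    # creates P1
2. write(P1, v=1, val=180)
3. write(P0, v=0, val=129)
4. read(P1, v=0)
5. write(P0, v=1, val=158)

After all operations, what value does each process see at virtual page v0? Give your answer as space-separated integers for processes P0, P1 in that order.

Op 1: fork(P0) -> P1. 3 ppages; refcounts: pp0:2 pp1:2 pp2:2
Op 2: write(P1, v1, 180). refcount(pp1)=2>1 -> COPY to pp3. 4 ppages; refcounts: pp0:2 pp1:1 pp2:2 pp3:1
Op 3: write(P0, v0, 129). refcount(pp0)=2>1 -> COPY to pp4. 5 ppages; refcounts: pp0:1 pp1:1 pp2:2 pp3:1 pp4:1
Op 4: read(P1, v0) -> 12. No state change.
Op 5: write(P0, v1, 158). refcount(pp1)=1 -> write in place. 5 ppages; refcounts: pp0:1 pp1:1 pp2:2 pp3:1 pp4:1
P0: v0 -> pp4 = 129
P1: v0 -> pp0 = 12

Answer: 129 12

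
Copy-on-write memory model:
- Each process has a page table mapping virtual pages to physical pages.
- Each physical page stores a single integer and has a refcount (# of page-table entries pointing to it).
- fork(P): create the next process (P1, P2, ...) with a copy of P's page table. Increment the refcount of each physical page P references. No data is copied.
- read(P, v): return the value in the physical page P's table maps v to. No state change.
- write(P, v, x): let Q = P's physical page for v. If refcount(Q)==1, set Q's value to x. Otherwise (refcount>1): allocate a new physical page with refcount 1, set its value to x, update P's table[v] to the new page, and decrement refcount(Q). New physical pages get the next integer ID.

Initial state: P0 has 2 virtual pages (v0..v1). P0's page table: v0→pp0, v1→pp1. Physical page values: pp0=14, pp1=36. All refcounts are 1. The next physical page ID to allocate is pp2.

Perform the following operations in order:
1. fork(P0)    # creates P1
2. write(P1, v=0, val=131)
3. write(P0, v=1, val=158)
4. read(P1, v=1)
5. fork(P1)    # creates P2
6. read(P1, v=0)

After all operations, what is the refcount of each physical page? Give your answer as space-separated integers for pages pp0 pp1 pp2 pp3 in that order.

Answer: 1 2 2 1

Derivation:
Op 1: fork(P0) -> P1. 2 ppages; refcounts: pp0:2 pp1:2
Op 2: write(P1, v0, 131). refcount(pp0)=2>1 -> COPY to pp2. 3 ppages; refcounts: pp0:1 pp1:2 pp2:1
Op 3: write(P0, v1, 158). refcount(pp1)=2>1 -> COPY to pp3. 4 ppages; refcounts: pp0:1 pp1:1 pp2:1 pp3:1
Op 4: read(P1, v1) -> 36. No state change.
Op 5: fork(P1) -> P2. 4 ppages; refcounts: pp0:1 pp1:2 pp2:2 pp3:1
Op 6: read(P1, v0) -> 131. No state change.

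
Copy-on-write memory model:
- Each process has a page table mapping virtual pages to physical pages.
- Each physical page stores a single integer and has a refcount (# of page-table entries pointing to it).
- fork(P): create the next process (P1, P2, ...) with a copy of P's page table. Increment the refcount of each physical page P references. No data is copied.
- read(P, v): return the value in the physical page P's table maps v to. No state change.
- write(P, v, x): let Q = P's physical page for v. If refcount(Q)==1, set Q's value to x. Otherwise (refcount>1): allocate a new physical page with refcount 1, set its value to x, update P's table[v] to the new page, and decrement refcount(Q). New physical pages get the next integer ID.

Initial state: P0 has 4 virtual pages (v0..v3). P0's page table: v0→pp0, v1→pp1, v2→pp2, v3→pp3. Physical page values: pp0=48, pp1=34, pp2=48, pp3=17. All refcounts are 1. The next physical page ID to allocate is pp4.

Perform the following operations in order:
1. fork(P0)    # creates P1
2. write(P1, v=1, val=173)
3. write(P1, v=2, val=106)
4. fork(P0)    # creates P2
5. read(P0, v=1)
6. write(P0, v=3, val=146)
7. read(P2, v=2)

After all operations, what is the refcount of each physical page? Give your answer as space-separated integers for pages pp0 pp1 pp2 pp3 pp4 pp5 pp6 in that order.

Op 1: fork(P0) -> P1. 4 ppages; refcounts: pp0:2 pp1:2 pp2:2 pp3:2
Op 2: write(P1, v1, 173). refcount(pp1)=2>1 -> COPY to pp4. 5 ppages; refcounts: pp0:2 pp1:1 pp2:2 pp3:2 pp4:1
Op 3: write(P1, v2, 106). refcount(pp2)=2>1 -> COPY to pp5. 6 ppages; refcounts: pp0:2 pp1:1 pp2:1 pp3:2 pp4:1 pp5:1
Op 4: fork(P0) -> P2. 6 ppages; refcounts: pp0:3 pp1:2 pp2:2 pp3:3 pp4:1 pp5:1
Op 5: read(P0, v1) -> 34. No state change.
Op 6: write(P0, v3, 146). refcount(pp3)=3>1 -> COPY to pp6. 7 ppages; refcounts: pp0:3 pp1:2 pp2:2 pp3:2 pp4:1 pp5:1 pp6:1
Op 7: read(P2, v2) -> 48. No state change.

Answer: 3 2 2 2 1 1 1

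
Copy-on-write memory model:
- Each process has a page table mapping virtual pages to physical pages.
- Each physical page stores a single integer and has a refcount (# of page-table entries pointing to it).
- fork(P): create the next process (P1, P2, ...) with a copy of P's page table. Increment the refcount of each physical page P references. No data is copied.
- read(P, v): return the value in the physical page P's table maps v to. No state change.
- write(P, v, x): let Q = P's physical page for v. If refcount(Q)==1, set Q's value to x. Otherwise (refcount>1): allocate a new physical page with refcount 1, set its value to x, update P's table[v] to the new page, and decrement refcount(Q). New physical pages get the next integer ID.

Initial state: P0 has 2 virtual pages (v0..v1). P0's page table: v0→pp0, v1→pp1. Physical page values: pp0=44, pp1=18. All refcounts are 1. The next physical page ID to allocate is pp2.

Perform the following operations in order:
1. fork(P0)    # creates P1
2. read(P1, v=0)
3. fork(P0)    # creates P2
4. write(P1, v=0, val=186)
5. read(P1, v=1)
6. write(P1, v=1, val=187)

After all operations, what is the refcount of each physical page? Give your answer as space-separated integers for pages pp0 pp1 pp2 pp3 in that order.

Op 1: fork(P0) -> P1. 2 ppages; refcounts: pp0:2 pp1:2
Op 2: read(P1, v0) -> 44. No state change.
Op 3: fork(P0) -> P2. 2 ppages; refcounts: pp0:3 pp1:3
Op 4: write(P1, v0, 186). refcount(pp0)=3>1 -> COPY to pp2. 3 ppages; refcounts: pp0:2 pp1:3 pp2:1
Op 5: read(P1, v1) -> 18. No state change.
Op 6: write(P1, v1, 187). refcount(pp1)=3>1 -> COPY to pp3. 4 ppages; refcounts: pp0:2 pp1:2 pp2:1 pp3:1

Answer: 2 2 1 1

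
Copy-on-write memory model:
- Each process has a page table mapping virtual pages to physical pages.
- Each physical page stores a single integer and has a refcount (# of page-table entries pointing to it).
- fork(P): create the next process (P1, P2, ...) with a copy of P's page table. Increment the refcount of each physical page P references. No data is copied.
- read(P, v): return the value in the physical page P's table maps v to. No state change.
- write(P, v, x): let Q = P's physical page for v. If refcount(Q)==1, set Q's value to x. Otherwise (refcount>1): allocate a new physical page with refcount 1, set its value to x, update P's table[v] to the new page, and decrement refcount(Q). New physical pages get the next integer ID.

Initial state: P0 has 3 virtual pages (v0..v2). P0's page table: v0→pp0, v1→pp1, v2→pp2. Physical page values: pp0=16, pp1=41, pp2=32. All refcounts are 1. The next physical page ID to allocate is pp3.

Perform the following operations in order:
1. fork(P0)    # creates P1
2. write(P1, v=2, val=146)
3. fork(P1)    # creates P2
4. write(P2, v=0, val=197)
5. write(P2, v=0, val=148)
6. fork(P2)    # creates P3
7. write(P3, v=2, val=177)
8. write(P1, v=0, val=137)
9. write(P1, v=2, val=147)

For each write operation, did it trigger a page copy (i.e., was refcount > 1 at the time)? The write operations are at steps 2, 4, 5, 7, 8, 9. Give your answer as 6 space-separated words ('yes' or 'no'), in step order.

Op 1: fork(P0) -> P1. 3 ppages; refcounts: pp0:2 pp1:2 pp2:2
Op 2: write(P1, v2, 146). refcount(pp2)=2>1 -> COPY to pp3. 4 ppages; refcounts: pp0:2 pp1:2 pp2:1 pp3:1
Op 3: fork(P1) -> P2. 4 ppages; refcounts: pp0:3 pp1:3 pp2:1 pp3:2
Op 4: write(P2, v0, 197). refcount(pp0)=3>1 -> COPY to pp4. 5 ppages; refcounts: pp0:2 pp1:3 pp2:1 pp3:2 pp4:1
Op 5: write(P2, v0, 148). refcount(pp4)=1 -> write in place. 5 ppages; refcounts: pp0:2 pp1:3 pp2:1 pp3:2 pp4:1
Op 6: fork(P2) -> P3. 5 ppages; refcounts: pp0:2 pp1:4 pp2:1 pp3:3 pp4:2
Op 7: write(P3, v2, 177). refcount(pp3)=3>1 -> COPY to pp5. 6 ppages; refcounts: pp0:2 pp1:4 pp2:1 pp3:2 pp4:2 pp5:1
Op 8: write(P1, v0, 137). refcount(pp0)=2>1 -> COPY to pp6. 7 ppages; refcounts: pp0:1 pp1:4 pp2:1 pp3:2 pp4:2 pp5:1 pp6:1
Op 9: write(P1, v2, 147). refcount(pp3)=2>1 -> COPY to pp7. 8 ppages; refcounts: pp0:1 pp1:4 pp2:1 pp3:1 pp4:2 pp5:1 pp6:1 pp7:1

yes yes no yes yes yes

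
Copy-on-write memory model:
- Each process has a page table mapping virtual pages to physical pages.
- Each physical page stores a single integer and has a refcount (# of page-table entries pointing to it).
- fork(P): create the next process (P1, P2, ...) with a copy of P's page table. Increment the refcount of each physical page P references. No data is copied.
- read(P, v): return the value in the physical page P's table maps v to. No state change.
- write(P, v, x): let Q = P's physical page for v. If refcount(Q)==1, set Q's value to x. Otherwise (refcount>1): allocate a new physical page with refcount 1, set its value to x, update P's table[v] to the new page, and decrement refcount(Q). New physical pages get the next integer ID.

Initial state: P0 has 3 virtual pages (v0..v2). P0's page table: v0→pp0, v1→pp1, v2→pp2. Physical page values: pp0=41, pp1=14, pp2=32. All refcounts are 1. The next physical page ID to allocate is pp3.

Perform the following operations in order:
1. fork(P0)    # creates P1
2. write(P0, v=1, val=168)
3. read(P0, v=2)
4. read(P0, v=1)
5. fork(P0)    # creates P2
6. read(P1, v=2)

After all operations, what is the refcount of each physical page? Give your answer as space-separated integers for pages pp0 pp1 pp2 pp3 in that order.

Op 1: fork(P0) -> P1. 3 ppages; refcounts: pp0:2 pp1:2 pp2:2
Op 2: write(P0, v1, 168). refcount(pp1)=2>1 -> COPY to pp3. 4 ppages; refcounts: pp0:2 pp1:1 pp2:2 pp3:1
Op 3: read(P0, v2) -> 32. No state change.
Op 4: read(P0, v1) -> 168. No state change.
Op 5: fork(P0) -> P2. 4 ppages; refcounts: pp0:3 pp1:1 pp2:3 pp3:2
Op 6: read(P1, v2) -> 32. No state change.

Answer: 3 1 3 2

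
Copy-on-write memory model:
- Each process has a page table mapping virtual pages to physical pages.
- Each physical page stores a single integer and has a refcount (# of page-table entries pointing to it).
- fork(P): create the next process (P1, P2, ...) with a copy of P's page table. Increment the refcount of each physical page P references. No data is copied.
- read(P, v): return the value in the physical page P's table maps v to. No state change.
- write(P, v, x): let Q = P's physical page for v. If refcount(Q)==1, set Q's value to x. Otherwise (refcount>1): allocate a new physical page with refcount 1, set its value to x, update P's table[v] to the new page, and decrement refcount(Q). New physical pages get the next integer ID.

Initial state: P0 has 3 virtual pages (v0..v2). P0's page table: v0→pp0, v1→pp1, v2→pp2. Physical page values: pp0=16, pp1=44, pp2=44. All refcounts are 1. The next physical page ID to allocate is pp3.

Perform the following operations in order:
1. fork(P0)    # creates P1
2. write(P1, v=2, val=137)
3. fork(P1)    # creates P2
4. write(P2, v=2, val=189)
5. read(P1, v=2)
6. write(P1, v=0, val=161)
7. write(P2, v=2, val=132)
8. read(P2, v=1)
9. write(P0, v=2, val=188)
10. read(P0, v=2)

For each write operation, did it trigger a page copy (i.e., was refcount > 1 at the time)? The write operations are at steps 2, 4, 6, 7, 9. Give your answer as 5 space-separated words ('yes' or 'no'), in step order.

Op 1: fork(P0) -> P1. 3 ppages; refcounts: pp0:2 pp1:2 pp2:2
Op 2: write(P1, v2, 137). refcount(pp2)=2>1 -> COPY to pp3. 4 ppages; refcounts: pp0:2 pp1:2 pp2:1 pp3:1
Op 3: fork(P1) -> P2. 4 ppages; refcounts: pp0:3 pp1:3 pp2:1 pp3:2
Op 4: write(P2, v2, 189). refcount(pp3)=2>1 -> COPY to pp4. 5 ppages; refcounts: pp0:3 pp1:3 pp2:1 pp3:1 pp4:1
Op 5: read(P1, v2) -> 137. No state change.
Op 6: write(P1, v0, 161). refcount(pp0)=3>1 -> COPY to pp5. 6 ppages; refcounts: pp0:2 pp1:3 pp2:1 pp3:1 pp4:1 pp5:1
Op 7: write(P2, v2, 132). refcount(pp4)=1 -> write in place. 6 ppages; refcounts: pp0:2 pp1:3 pp2:1 pp3:1 pp4:1 pp5:1
Op 8: read(P2, v1) -> 44. No state change.
Op 9: write(P0, v2, 188). refcount(pp2)=1 -> write in place. 6 ppages; refcounts: pp0:2 pp1:3 pp2:1 pp3:1 pp4:1 pp5:1
Op 10: read(P0, v2) -> 188. No state change.

yes yes yes no no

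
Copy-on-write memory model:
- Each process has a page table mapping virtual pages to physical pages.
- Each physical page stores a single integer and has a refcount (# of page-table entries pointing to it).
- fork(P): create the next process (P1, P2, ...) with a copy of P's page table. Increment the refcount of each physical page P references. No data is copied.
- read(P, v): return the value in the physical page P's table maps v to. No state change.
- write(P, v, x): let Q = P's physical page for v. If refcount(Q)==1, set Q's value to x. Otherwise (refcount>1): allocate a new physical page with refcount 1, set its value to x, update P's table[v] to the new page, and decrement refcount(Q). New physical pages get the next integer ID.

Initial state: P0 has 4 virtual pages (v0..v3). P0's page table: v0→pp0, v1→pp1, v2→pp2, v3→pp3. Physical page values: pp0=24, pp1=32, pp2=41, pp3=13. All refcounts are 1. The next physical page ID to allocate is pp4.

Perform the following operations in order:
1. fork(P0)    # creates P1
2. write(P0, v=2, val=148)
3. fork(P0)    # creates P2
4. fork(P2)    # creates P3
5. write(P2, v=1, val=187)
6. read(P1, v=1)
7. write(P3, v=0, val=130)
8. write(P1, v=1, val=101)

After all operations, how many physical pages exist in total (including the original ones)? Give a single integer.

Answer: 8

Derivation:
Op 1: fork(P0) -> P1. 4 ppages; refcounts: pp0:2 pp1:2 pp2:2 pp3:2
Op 2: write(P0, v2, 148). refcount(pp2)=2>1 -> COPY to pp4. 5 ppages; refcounts: pp0:2 pp1:2 pp2:1 pp3:2 pp4:1
Op 3: fork(P0) -> P2. 5 ppages; refcounts: pp0:3 pp1:3 pp2:1 pp3:3 pp4:2
Op 4: fork(P2) -> P3. 5 ppages; refcounts: pp0:4 pp1:4 pp2:1 pp3:4 pp4:3
Op 5: write(P2, v1, 187). refcount(pp1)=4>1 -> COPY to pp5. 6 ppages; refcounts: pp0:4 pp1:3 pp2:1 pp3:4 pp4:3 pp5:1
Op 6: read(P1, v1) -> 32. No state change.
Op 7: write(P3, v0, 130). refcount(pp0)=4>1 -> COPY to pp6. 7 ppages; refcounts: pp0:3 pp1:3 pp2:1 pp3:4 pp4:3 pp5:1 pp6:1
Op 8: write(P1, v1, 101). refcount(pp1)=3>1 -> COPY to pp7. 8 ppages; refcounts: pp0:3 pp1:2 pp2:1 pp3:4 pp4:3 pp5:1 pp6:1 pp7:1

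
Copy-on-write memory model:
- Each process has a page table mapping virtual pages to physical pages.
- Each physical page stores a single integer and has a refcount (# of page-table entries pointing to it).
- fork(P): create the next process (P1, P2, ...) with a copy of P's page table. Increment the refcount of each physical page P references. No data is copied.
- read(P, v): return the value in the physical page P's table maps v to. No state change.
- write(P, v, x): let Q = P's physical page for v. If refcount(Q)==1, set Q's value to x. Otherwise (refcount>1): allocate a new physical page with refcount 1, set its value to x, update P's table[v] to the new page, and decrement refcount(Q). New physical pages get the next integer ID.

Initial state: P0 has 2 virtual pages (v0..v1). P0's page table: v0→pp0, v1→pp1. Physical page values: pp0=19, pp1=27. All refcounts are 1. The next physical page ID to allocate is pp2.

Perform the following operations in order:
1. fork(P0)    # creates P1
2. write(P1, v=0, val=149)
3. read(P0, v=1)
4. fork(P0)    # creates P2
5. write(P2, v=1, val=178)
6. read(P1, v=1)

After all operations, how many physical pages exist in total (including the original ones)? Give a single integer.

Answer: 4

Derivation:
Op 1: fork(P0) -> P1. 2 ppages; refcounts: pp0:2 pp1:2
Op 2: write(P1, v0, 149). refcount(pp0)=2>1 -> COPY to pp2. 3 ppages; refcounts: pp0:1 pp1:2 pp2:1
Op 3: read(P0, v1) -> 27. No state change.
Op 4: fork(P0) -> P2. 3 ppages; refcounts: pp0:2 pp1:3 pp2:1
Op 5: write(P2, v1, 178). refcount(pp1)=3>1 -> COPY to pp3. 4 ppages; refcounts: pp0:2 pp1:2 pp2:1 pp3:1
Op 6: read(P1, v1) -> 27. No state change.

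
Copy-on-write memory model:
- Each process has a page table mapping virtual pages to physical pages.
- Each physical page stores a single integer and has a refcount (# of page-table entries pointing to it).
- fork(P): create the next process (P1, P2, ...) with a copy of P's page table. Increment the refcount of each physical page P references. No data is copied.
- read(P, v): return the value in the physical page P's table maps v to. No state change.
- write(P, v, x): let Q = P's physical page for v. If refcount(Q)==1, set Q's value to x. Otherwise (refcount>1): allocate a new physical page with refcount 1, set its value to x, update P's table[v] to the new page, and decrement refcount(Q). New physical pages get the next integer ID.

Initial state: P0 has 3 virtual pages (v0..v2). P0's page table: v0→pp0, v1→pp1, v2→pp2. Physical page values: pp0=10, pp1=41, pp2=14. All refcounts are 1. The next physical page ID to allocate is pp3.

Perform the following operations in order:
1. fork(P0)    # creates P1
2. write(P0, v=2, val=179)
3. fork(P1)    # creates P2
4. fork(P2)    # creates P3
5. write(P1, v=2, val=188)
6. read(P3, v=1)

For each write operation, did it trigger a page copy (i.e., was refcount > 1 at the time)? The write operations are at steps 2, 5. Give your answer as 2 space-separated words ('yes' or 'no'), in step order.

Op 1: fork(P0) -> P1. 3 ppages; refcounts: pp0:2 pp1:2 pp2:2
Op 2: write(P0, v2, 179). refcount(pp2)=2>1 -> COPY to pp3. 4 ppages; refcounts: pp0:2 pp1:2 pp2:1 pp3:1
Op 3: fork(P1) -> P2. 4 ppages; refcounts: pp0:3 pp1:3 pp2:2 pp3:1
Op 4: fork(P2) -> P3. 4 ppages; refcounts: pp0:4 pp1:4 pp2:3 pp3:1
Op 5: write(P1, v2, 188). refcount(pp2)=3>1 -> COPY to pp4. 5 ppages; refcounts: pp0:4 pp1:4 pp2:2 pp3:1 pp4:1
Op 6: read(P3, v1) -> 41. No state change.

yes yes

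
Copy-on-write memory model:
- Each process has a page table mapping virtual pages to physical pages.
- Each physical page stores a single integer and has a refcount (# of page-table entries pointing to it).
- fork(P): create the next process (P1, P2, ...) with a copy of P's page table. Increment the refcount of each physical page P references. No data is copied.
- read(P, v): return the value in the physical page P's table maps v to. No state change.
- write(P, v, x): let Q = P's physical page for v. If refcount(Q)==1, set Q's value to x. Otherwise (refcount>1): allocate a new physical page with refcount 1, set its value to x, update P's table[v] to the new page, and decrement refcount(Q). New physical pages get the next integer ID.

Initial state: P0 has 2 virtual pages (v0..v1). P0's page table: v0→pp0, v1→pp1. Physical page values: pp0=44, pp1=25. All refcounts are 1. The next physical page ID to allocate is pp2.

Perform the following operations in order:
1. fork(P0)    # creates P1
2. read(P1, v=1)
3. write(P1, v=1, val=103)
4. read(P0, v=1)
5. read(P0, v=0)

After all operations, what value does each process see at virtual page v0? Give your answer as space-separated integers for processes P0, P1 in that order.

Answer: 44 44

Derivation:
Op 1: fork(P0) -> P1. 2 ppages; refcounts: pp0:2 pp1:2
Op 2: read(P1, v1) -> 25. No state change.
Op 3: write(P1, v1, 103). refcount(pp1)=2>1 -> COPY to pp2. 3 ppages; refcounts: pp0:2 pp1:1 pp2:1
Op 4: read(P0, v1) -> 25. No state change.
Op 5: read(P0, v0) -> 44. No state change.
P0: v0 -> pp0 = 44
P1: v0 -> pp0 = 44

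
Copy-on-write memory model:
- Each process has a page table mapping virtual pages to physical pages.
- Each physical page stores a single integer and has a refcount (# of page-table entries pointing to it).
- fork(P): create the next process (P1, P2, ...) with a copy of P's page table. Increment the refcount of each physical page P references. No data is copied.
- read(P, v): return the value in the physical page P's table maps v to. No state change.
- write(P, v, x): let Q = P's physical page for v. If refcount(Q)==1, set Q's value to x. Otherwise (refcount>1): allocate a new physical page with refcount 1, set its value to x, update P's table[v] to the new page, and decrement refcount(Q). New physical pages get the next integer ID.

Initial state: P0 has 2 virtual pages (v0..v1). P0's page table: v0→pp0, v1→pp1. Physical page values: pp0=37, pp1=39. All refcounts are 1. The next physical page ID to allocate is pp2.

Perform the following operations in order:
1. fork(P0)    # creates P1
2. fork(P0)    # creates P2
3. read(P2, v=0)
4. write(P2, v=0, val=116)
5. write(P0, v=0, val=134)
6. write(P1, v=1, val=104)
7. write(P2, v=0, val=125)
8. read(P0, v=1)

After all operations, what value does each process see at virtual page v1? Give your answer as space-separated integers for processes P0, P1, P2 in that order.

Op 1: fork(P0) -> P1. 2 ppages; refcounts: pp0:2 pp1:2
Op 2: fork(P0) -> P2. 2 ppages; refcounts: pp0:3 pp1:3
Op 3: read(P2, v0) -> 37. No state change.
Op 4: write(P2, v0, 116). refcount(pp0)=3>1 -> COPY to pp2. 3 ppages; refcounts: pp0:2 pp1:3 pp2:1
Op 5: write(P0, v0, 134). refcount(pp0)=2>1 -> COPY to pp3. 4 ppages; refcounts: pp0:1 pp1:3 pp2:1 pp3:1
Op 6: write(P1, v1, 104). refcount(pp1)=3>1 -> COPY to pp4. 5 ppages; refcounts: pp0:1 pp1:2 pp2:1 pp3:1 pp4:1
Op 7: write(P2, v0, 125). refcount(pp2)=1 -> write in place. 5 ppages; refcounts: pp0:1 pp1:2 pp2:1 pp3:1 pp4:1
Op 8: read(P0, v1) -> 39. No state change.
P0: v1 -> pp1 = 39
P1: v1 -> pp4 = 104
P2: v1 -> pp1 = 39

Answer: 39 104 39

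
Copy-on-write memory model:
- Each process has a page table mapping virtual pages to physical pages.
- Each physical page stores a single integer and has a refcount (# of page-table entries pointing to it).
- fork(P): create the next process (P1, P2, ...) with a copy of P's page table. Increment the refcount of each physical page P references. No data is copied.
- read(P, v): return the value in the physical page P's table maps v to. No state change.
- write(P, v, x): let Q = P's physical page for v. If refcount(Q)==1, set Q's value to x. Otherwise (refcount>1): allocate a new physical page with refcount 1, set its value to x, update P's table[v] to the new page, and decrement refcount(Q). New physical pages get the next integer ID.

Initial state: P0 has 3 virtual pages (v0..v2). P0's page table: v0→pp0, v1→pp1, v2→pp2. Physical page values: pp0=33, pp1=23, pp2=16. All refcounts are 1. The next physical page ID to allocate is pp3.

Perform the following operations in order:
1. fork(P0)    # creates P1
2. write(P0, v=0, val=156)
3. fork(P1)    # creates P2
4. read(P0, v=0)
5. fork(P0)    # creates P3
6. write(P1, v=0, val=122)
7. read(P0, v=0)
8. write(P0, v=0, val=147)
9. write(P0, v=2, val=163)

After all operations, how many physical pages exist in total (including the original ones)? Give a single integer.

Op 1: fork(P0) -> P1. 3 ppages; refcounts: pp0:2 pp1:2 pp2:2
Op 2: write(P0, v0, 156). refcount(pp0)=2>1 -> COPY to pp3. 4 ppages; refcounts: pp0:1 pp1:2 pp2:2 pp3:1
Op 3: fork(P1) -> P2. 4 ppages; refcounts: pp0:2 pp1:3 pp2:3 pp3:1
Op 4: read(P0, v0) -> 156. No state change.
Op 5: fork(P0) -> P3. 4 ppages; refcounts: pp0:2 pp1:4 pp2:4 pp3:2
Op 6: write(P1, v0, 122). refcount(pp0)=2>1 -> COPY to pp4. 5 ppages; refcounts: pp0:1 pp1:4 pp2:4 pp3:2 pp4:1
Op 7: read(P0, v0) -> 156. No state change.
Op 8: write(P0, v0, 147). refcount(pp3)=2>1 -> COPY to pp5. 6 ppages; refcounts: pp0:1 pp1:4 pp2:4 pp3:1 pp4:1 pp5:1
Op 9: write(P0, v2, 163). refcount(pp2)=4>1 -> COPY to pp6. 7 ppages; refcounts: pp0:1 pp1:4 pp2:3 pp3:1 pp4:1 pp5:1 pp6:1

Answer: 7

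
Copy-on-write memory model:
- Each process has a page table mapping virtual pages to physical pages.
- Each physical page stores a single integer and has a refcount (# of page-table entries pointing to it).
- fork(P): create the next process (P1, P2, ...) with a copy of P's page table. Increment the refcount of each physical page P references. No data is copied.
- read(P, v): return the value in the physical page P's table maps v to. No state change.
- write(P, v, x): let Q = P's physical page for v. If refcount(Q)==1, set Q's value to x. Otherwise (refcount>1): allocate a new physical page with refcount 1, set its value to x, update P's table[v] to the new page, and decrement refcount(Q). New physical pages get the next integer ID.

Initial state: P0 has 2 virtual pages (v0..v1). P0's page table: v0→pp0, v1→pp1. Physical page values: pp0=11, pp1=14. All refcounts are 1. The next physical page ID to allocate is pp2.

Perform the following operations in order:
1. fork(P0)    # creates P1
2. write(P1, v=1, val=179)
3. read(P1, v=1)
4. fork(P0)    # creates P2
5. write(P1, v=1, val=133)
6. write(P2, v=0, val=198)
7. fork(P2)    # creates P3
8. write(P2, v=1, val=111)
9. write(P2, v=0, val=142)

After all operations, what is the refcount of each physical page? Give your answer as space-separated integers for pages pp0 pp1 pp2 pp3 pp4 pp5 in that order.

Op 1: fork(P0) -> P1. 2 ppages; refcounts: pp0:2 pp1:2
Op 2: write(P1, v1, 179). refcount(pp1)=2>1 -> COPY to pp2. 3 ppages; refcounts: pp0:2 pp1:1 pp2:1
Op 3: read(P1, v1) -> 179. No state change.
Op 4: fork(P0) -> P2. 3 ppages; refcounts: pp0:3 pp1:2 pp2:1
Op 5: write(P1, v1, 133). refcount(pp2)=1 -> write in place. 3 ppages; refcounts: pp0:3 pp1:2 pp2:1
Op 6: write(P2, v0, 198). refcount(pp0)=3>1 -> COPY to pp3. 4 ppages; refcounts: pp0:2 pp1:2 pp2:1 pp3:1
Op 7: fork(P2) -> P3. 4 ppages; refcounts: pp0:2 pp1:3 pp2:1 pp3:2
Op 8: write(P2, v1, 111). refcount(pp1)=3>1 -> COPY to pp4. 5 ppages; refcounts: pp0:2 pp1:2 pp2:1 pp3:2 pp4:1
Op 9: write(P2, v0, 142). refcount(pp3)=2>1 -> COPY to pp5. 6 ppages; refcounts: pp0:2 pp1:2 pp2:1 pp3:1 pp4:1 pp5:1

Answer: 2 2 1 1 1 1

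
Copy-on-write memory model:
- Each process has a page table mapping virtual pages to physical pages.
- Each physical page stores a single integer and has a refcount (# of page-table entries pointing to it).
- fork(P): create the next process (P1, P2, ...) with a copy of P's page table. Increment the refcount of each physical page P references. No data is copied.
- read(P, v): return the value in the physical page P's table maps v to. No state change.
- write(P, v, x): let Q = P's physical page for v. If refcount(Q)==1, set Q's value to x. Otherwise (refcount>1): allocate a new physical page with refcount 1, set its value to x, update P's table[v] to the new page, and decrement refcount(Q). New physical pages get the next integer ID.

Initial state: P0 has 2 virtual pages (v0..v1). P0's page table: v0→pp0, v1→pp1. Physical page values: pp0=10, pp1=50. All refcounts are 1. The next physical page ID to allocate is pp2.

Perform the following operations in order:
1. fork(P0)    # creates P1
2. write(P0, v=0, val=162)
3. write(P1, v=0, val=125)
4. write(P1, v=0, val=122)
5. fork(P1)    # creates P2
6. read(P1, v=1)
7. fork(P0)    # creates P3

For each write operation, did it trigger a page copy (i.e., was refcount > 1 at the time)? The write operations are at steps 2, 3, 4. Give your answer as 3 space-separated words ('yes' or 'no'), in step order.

Op 1: fork(P0) -> P1. 2 ppages; refcounts: pp0:2 pp1:2
Op 2: write(P0, v0, 162). refcount(pp0)=2>1 -> COPY to pp2. 3 ppages; refcounts: pp0:1 pp1:2 pp2:1
Op 3: write(P1, v0, 125). refcount(pp0)=1 -> write in place. 3 ppages; refcounts: pp0:1 pp1:2 pp2:1
Op 4: write(P1, v0, 122). refcount(pp0)=1 -> write in place. 3 ppages; refcounts: pp0:1 pp1:2 pp2:1
Op 5: fork(P1) -> P2. 3 ppages; refcounts: pp0:2 pp1:3 pp2:1
Op 6: read(P1, v1) -> 50. No state change.
Op 7: fork(P0) -> P3. 3 ppages; refcounts: pp0:2 pp1:4 pp2:2

yes no no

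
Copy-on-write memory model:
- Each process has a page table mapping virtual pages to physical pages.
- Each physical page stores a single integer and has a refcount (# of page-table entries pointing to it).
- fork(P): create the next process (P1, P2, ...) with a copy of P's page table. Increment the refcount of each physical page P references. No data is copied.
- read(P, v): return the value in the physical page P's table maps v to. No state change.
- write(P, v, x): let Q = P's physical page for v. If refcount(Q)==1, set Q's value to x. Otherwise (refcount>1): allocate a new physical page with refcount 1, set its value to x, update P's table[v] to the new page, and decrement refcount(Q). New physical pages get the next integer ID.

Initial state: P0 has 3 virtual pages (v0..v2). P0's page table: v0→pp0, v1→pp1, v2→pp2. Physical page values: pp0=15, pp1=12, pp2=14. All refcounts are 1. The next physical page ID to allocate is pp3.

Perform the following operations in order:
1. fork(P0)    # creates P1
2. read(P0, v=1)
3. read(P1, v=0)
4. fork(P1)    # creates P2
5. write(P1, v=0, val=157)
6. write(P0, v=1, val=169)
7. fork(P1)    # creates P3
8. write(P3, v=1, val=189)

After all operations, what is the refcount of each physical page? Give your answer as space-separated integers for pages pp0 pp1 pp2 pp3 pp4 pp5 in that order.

Op 1: fork(P0) -> P1. 3 ppages; refcounts: pp0:2 pp1:2 pp2:2
Op 2: read(P0, v1) -> 12. No state change.
Op 3: read(P1, v0) -> 15. No state change.
Op 4: fork(P1) -> P2. 3 ppages; refcounts: pp0:3 pp1:3 pp2:3
Op 5: write(P1, v0, 157). refcount(pp0)=3>1 -> COPY to pp3. 4 ppages; refcounts: pp0:2 pp1:3 pp2:3 pp3:1
Op 6: write(P0, v1, 169). refcount(pp1)=3>1 -> COPY to pp4. 5 ppages; refcounts: pp0:2 pp1:2 pp2:3 pp3:1 pp4:1
Op 7: fork(P1) -> P3. 5 ppages; refcounts: pp0:2 pp1:3 pp2:4 pp3:2 pp4:1
Op 8: write(P3, v1, 189). refcount(pp1)=3>1 -> COPY to pp5. 6 ppages; refcounts: pp0:2 pp1:2 pp2:4 pp3:2 pp4:1 pp5:1

Answer: 2 2 4 2 1 1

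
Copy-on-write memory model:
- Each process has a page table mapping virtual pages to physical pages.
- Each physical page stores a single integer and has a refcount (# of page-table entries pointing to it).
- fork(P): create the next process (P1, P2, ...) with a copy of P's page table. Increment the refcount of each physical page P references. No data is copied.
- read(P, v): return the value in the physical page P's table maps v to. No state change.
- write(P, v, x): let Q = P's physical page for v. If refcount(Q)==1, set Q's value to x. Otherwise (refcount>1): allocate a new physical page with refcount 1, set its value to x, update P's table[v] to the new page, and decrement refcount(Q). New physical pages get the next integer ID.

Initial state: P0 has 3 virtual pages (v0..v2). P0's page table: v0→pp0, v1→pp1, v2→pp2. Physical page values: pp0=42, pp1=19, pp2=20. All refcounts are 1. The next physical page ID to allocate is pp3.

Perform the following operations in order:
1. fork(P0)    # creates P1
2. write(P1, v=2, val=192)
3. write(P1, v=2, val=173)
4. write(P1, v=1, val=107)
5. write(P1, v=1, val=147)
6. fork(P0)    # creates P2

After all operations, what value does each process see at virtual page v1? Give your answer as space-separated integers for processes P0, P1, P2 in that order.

Answer: 19 147 19

Derivation:
Op 1: fork(P0) -> P1. 3 ppages; refcounts: pp0:2 pp1:2 pp2:2
Op 2: write(P1, v2, 192). refcount(pp2)=2>1 -> COPY to pp3. 4 ppages; refcounts: pp0:2 pp1:2 pp2:1 pp3:1
Op 3: write(P1, v2, 173). refcount(pp3)=1 -> write in place. 4 ppages; refcounts: pp0:2 pp1:2 pp2:1 pp3:1
Op 4: write(P1, v1, 107). refcount(pp1)=2>1 -> COPY to pp4. 5 ppages; refcounts: pp0:2 pp1:1 pp2:1 pp3:1 pp4:1
Op 5: write(P1, v1, 147). refcount(pp4)=1 -> write in place. 5 ppages; refcounts: pp0:2 pp1:1 pp2:1 pp3:1 pp4:1
Op 6: fork(P0) -> P2. 5 ppages; refcounts: pp0:3 pp1:2 pp2:2 pp3:1 pp4:1
P0: v1 -> pp1 = 19
P1: v1 -> pp4 = 147
P2: v1 -> pp1 = 19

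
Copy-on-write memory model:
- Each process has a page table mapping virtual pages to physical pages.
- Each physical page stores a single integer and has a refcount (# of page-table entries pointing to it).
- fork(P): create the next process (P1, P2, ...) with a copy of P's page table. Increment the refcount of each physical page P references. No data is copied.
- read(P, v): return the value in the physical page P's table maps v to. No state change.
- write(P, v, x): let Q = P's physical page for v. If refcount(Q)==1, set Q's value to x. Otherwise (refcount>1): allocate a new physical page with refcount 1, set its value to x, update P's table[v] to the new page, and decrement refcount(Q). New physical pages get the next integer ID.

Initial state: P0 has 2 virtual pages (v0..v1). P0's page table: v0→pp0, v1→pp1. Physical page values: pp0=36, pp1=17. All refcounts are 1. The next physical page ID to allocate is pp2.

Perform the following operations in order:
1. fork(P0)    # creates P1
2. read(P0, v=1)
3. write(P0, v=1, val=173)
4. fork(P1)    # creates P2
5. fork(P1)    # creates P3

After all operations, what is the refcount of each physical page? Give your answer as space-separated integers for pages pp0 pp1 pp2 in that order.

Answer: 4 3 1

Derivation:
Op 1: fork(P0) -> P1. 2 ppages; refcounts: pp0:2 pp1:2
Op 2: read(P0, v1) -> 17. No state change.
Op 3: write(P0, v1, 173). refcount(pp1)=2>1 -> COPY to pp2. 3 ppages; refcounts: pp0:2 pp1:1 pp2:1
Op 4: fork(P1) -> P2. 3 ppages; refcounts: pp0:3 pp1:2 pp2:1
Op 5: fork(P1) -> P3. 3 ppages; refcounts: pp0:4 pp1:3 pp2:1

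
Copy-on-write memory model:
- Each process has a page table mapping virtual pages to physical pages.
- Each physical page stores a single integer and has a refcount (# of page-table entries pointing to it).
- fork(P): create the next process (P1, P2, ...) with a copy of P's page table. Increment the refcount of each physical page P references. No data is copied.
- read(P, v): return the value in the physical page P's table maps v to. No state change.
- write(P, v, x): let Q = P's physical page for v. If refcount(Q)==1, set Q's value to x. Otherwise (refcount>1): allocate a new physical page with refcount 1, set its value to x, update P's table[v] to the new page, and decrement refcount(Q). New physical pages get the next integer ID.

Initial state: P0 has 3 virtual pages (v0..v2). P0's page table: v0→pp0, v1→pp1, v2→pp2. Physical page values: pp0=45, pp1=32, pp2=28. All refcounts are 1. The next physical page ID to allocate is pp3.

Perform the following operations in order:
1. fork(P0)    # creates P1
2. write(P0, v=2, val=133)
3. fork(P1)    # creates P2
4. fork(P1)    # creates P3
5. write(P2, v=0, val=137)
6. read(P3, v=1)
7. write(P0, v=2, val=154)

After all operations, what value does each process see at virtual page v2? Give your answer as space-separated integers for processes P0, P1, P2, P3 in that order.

Answer: 154 28 28 28

Derivation:
Op 1: fork(P0) -> P1. 3 ppages; refcounts: pp0:2 pp1:2 pp2:2
Op 2: write(P0, v2, 133). refcount(pp2)=2>1 -> COPY to pp3. 4 ppages; refcounts: pp0:2 pp1:2 pp2:1 pp3:1
Op 3: fork(P1) -> P2. 4 ppages; refcounts: pp0:3 pp1:3 pp2:2 pp3:1
Op 4: fork(P1) -> P3. 4 ppages; refcounts: pp0:4 pp1:4 pp2:3 pp3:1
Op 5: write(P2, v0, 137). refcount(pp0)=4>1 -> COPY to pp4. 5 ppages; refcounts: pp0:3 pp1:4 pp2:3 pp3:1 pp4:1
Op 6: read(P3, v1) -> 32. No state change.
Op 7: write(P0, v2, 154). refcount(pp3)=1 -> write in place. 5 ppages; refcounts: pp0:3 pp1:4 pp2:3 pp3:1 pp4:1
P0: v2 -> pp3 = 154
P1: v2 -> pp2 = 28
P2: v2 -> pp2 = 28
P3: v2 -> pp2 = 28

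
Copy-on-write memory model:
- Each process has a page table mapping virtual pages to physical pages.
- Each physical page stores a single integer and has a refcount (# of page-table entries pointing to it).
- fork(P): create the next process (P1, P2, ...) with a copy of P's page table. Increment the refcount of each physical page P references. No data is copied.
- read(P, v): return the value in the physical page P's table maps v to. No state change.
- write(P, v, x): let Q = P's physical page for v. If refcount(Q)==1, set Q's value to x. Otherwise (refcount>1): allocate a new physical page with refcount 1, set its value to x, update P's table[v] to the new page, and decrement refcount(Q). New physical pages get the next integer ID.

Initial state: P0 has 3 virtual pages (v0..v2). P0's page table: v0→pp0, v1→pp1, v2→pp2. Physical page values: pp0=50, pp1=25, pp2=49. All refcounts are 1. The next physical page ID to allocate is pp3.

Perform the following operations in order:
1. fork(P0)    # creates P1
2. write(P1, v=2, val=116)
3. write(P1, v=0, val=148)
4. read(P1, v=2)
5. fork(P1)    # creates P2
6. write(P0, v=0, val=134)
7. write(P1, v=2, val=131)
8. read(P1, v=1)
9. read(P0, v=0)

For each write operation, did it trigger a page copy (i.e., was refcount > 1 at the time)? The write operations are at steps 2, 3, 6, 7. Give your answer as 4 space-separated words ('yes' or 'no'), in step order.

Op 1: fork(P0) -> P1. 3 ppages; refcounts: pp0:2 pp1:2 pp2:2
Op 2: write(P1, v2, 116). refcount(pp2)=2>1 -> COPY to pp3. 4 ppages; refcounts: pp0:2 pp1:2 pp2:1 pp3:1
Op 3: write(P1, v0, 148). refcount(pp0)=2>1 -> COPY to pp4. 5 ppages; refcounts: pp0:1 pp1:2 pp2:1 pp3:1 pp4:1
Op 4: read(P1, v2) -> 116. No state change.
Op 5: fork(P1) -> P2. 5 ppages; refcounts: pp0:1 pp1:3 pp2:1 pp3:2 pp4:2
Op 6: write(P0, v0, 134). refcount(pp0)=1 -> write in place. 5 ppages; refcounts: pp0:1 pp1:3 pp2:1 pp3:2 pp4:2
Op 7: write(P1, v2, 131). refcount(pp3)=2>1 -> COPY to pp5. 6 ppages; refcounts: pp0:1 pp1:3 pp2:1 pp3:1 pp4:2 pp5:1
Op 8: read(P1, v1) -> 25. No state change.
Op 9: read(P0, v0) -> 134. No state change.

yes yes no yes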